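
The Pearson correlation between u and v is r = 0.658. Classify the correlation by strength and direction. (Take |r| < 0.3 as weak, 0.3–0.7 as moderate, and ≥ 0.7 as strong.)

r = 0.658 > 0 so the relationship is positive.
|r| = 0.658, which falls in the moderate range.

moderate positive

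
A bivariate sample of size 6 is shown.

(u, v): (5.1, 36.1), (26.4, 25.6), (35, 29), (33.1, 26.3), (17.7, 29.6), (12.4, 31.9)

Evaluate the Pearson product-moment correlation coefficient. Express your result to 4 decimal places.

n = 6, Σu = 129.7, Σv = 178.5, Σu² = 3510.63, Σv² = 5385.03, Σuv = 3664.96
nΣuv − ΣuΣv = 21989.76 − 23151.45 = -1161.69
nΣu² − (Σu)² = 21063.78 − 16822.09 = 4241.69; nΣv² − (Σv)² = 32310.18 − 31862.25 = 447.93
r = -1161.69 / √(4241.69 × 447.93) = -1161.69 / 1378.3977 ≈ -0.8428

-0.8428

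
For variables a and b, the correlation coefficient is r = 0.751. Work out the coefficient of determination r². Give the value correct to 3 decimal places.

0.564

r² = (0.751)² = 0.564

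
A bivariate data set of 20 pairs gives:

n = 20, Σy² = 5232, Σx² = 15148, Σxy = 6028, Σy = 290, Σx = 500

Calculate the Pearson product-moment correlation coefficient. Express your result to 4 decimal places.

r = (nΣxy − ΣxΣy) / √[(nΣx² − (Σx)²)(nΣy² − (Σy)²)]
Numerator: 20×6028 − 500×290 = -24440
Denominator: √[(302960 − 250000)(104640 − 84100)] = √[52960 × 20540] = 32981.7889
r = -24440 / 32981.7889 ≈ -0.7410

-0.7410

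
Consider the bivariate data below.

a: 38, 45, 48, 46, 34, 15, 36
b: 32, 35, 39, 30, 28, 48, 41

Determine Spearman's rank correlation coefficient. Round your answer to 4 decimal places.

Rank a: 4, 5, 7, 6, 2, 1, 3
Rank b: 3, 4, 5, 2, 1, 7, 6
d = rank(a) − rank(b): 1, 1, 2, 4, 1, -6, -3; Σd² = 68
ρ = 1 − 6Σd² / [n(n²−1)] = 1 − 6×68 / (7×48) = 1 − 408/336 ≈ -0.2143

-0.2143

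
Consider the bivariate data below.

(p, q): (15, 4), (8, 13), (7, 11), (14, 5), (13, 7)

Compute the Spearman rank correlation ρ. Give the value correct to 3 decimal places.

Rank p: 5, 2, 1, 4, 3
Rank q: 1, 5, 4, 2, 3
d = rank(p) − rank(q): 4, -3, -3, 2, 0; Σd² = 38
ρ = 1 − 6Σd² / [n(n²−1)] = 1 − 6×38 / (5×24) = 1 − 228/120 ≈ -0.900

-0.900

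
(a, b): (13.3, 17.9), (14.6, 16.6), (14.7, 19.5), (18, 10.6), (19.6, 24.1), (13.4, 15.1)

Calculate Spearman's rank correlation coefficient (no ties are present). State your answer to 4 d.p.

0.2571

Rank a: 1, 3, 4, 5, 6, 2
Rank b: 4, 3, 5, 1, 6, 2
d = rank(a) − rank(b): -3, 0, -1, 4, 0, 0; Σd² = 26
ρ = 1 − 6Σd² / [n(n²−1)] = 1 − 6×26 / (6×35) = 1 − 156/210 ≈ 0.2571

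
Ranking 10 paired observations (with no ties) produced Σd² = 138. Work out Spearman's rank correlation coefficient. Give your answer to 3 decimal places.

0.164

ρ = 1 − 6Σd² / [n(n²−1)] = 1 − 6×138 / (10×99)
  = 1 − 828/990 = 1 − 0.8364 ≈ 0.164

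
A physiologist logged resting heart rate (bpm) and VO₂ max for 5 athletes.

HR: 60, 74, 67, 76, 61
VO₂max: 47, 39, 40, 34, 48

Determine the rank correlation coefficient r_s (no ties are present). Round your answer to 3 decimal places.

Rank HR: 1, 4, 3, 5, 2
Rank VO₂max: 4, 2, 3, 1, 5
d = rank(HR) − rank(VO₂max): -3, 2, 0, 4, -3; Σd² = 38
ρ = 1 − 6Σd² / [n(n²−1)] = 1 − 6×38 / (5×24) = 1 − 228/120 ≈ -0.900

-0.900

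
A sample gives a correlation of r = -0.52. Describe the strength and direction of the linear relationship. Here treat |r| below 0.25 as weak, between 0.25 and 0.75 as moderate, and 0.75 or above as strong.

moderate negative

r = -0.52 < 0 so the relationship is negative.
|r| = 0.52, which falls in the moderate range.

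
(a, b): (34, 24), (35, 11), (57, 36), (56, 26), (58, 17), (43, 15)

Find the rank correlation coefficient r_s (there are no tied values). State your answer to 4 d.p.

Rank a: 1, 2, 5, 4, 6, 3
Rank b: 4, 1, 6, 5, 3, 2
d = rank(a) − rank(b): -3, 1, -1, -1, 3, 1; Σd² = 22
ρ = 1 − 6Σd² / [n(n²−1)] = 1 − 6×22 / (6×35) = 1 − 132/210 ≈ 0.3714

0.3714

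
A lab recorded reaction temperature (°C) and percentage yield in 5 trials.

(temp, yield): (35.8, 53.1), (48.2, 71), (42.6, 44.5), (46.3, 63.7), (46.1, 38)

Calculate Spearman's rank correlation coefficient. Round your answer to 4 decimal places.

0.6000

Rank temp: 1, 5, 2, 4, 3
Rank yield: 3, 5, 2, 4, 1
d = rank(temp) − rank(yield): -2, 0, 0, 0, 2; Σd² = 8
ρ = 1 − 6Σd² / [n(n²−1)] = 1 − 6×8 / (5×24) = 1 − 48/120 ≈ 0.6000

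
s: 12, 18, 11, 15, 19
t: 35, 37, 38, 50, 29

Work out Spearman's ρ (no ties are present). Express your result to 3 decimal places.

-0.500

Rank s: 2, 4, 1, 3, 5
Rank t: 2, 3, 4, 5, 1
d = rank(s) − rank(t): 0, 1, -3, -2, 4; Σd² = 30
ρ = 1 − 6Σd² / [n(n²−1)] = 1 − 6×30 / (5×24) = 1 − 180/120 ≈ -0.500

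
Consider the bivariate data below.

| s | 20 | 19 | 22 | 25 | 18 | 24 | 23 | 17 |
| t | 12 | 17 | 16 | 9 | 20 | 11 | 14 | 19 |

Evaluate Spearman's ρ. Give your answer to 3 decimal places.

Rank s: 4, 3, 5, 8, 2, 7, 6, 1
Rank t: 3, 6, 5, 1, 8, 2, 4, 7
d = rank(s) − rank(t): 1, -3, 0, 7, -6, 5, 2, -6; Σd² = 160
ρ = 1 − 6Σd² / [n(n²−1)] = 1 − 6×160 / (8×63) = 1 − 960/504 ≈ -0.905

-0.905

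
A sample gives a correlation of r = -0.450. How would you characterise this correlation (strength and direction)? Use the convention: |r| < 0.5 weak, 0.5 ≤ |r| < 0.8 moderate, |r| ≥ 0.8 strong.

weak negative

r = -0.450 < 0 so the relationship is negative.
|r| = 0.450, which falls in the weak range.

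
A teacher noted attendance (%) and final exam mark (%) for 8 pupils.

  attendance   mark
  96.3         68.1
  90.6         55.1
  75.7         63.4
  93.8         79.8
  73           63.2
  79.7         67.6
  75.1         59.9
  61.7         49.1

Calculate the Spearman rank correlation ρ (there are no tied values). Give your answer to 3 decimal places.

0.714

Rank attendance: 8, 6, 4, 7, 2, 5, 3, 1
Rank mark: 7, 2, 5, 8, 4, 6, 3, 1
d = rank(attendance) − rank(mark): 1, 4, -1, -1, -2, -1, 0, 0; Σd² = 24
ρ = 1 − 6Σd² / [n(n²−1)] = 1 − 6×24 / (8×63) = 1 − 144/504 ≈ 0.714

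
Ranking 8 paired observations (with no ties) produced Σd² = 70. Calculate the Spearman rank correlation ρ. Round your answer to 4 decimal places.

ρ = 1 − 6Σd² / [n(n²−1)] = 1 − 6×70 / (8×63)
  = 1 − 420/504 = 1 − 0.83333 ≈ 0.1667

0.1667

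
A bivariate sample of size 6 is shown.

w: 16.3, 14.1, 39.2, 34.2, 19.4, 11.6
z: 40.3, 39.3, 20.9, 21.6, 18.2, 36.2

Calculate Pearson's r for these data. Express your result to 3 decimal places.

-0.725

n = 6, Σw = 134.8, Σz = 176.5, Σw² = 3681.7, Σz² = 5713.63, Σwz = 3542.02
nΣwz − ΣwΣz = 21252.12 − 23792.2 = -2540.08
nΣw² − (Σw)² = 22090.2 − 18171.04 = 3919.16; nΣz² − (Σz)² = 34281.78 − 31152.25 = 3129.53
r = -2540.08 / √(3919.16 × 3129.53) = -2540.08 / 3502.1606 ≈ -0.725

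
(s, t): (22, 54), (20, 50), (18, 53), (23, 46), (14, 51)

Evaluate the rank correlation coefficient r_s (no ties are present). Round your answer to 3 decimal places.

Rank s: 4, 3, 2, 5, 1
Rank t: 5, 2, 4, 1, 3
d = rank(s) − rank(t): -1, 1, -2, 4, -2; Σd² = 26
ρ = 1 − 6Σd² / [n(n²−1)] = 1 − 6×26 / (5×24) = 1 − 156/120 ≈ -0.300

-0.300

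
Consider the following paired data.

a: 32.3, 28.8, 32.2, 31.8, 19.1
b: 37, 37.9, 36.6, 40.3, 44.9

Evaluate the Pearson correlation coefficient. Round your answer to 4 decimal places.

-0.8888

n = 5, Σa = 144.2, Σb = 196.7, Σa² = 4285.62, Σb² = 7785.07, Σab = 5604.27
nΣab − ΣaΣb = 28021.35 − 28364.14 = -342.79
nΣa² − (Σa)² = 21428.1 − 20793.64 = 634.46; nΣb² − (Σb)² = 38925.35 − 38690.89 = 234.46
r = -342.79 / √(634.46 × 234.46) = -342.79 / 385.6883 ≈ -0.8888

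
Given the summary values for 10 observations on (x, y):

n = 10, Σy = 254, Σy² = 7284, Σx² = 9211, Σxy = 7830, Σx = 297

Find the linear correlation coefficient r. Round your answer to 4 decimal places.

0.5022

r = (nΣxy − ΣxΣy) / √[(nΣx² − (Σx)²)(nΣy² − (Σy)²)]
Numerator: 10×7830 − 297×254 = 2862
Denominator: √[(92110 − 88209)(72840 − 64516)] = √[3901 × 8324] = 5698.4142
r = 2862 / 5698.4142 ≈ 0.5022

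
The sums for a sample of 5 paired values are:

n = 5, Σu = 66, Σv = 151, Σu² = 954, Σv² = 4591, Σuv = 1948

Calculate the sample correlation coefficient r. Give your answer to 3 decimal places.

-0.895

r = (nΣuv − ΣuΣv) / √[(nΣu² − (Σu)²)(nΣv² − (Σv)²)]
Numerator: 5×1948 − 66×151 = -226
Denominator: √[(4770 − 4356)(22955 − 22801)] = √[414 × 154] = 252.4995
r = -226 / 252.4995 ≈ -0.895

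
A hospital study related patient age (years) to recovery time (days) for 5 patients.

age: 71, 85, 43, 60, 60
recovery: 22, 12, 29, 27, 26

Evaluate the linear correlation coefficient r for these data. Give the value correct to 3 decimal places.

n = 5, Σx = 319, Σy = 116, Σx² = 21315, Σy² = 2874, Σxy = 7009
nΣxy − ΣxΣy = 35045 − 37004 = -1959
nΣx² − (Σx)² = 106575 − 101761 = 4814; nΣy² − (Σy)² = 14370 − 13456 = 914
r = -1959 / √(4814 × 914) = -1959 / 2097.6167 ≈ -0.934

-0.934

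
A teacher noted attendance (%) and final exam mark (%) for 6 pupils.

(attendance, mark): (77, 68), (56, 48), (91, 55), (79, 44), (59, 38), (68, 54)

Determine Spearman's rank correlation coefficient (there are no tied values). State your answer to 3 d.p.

Rank attendance: 4, 1, 6, 5, 2, 3
Rank mark: 6, 3, 5, 2, 1, 4
d = rank(attendance) − rank(mark): -2, -2, 1, 3, 1, -1; Σd² = 20
ρ = 1 − 6Σd² / [n(n²−1)] = 1 − 6×20 / (6×35) = 1 − 120/210 ≈ 0.429

0.429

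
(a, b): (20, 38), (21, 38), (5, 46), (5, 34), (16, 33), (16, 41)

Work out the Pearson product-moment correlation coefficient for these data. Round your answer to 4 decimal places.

-0.2334

n = 6, Σa = 83, Σb = 230, Σa² = 1403, Σb² = 8930, Σab = 3142
nΣab − ΣaΣb = 18852 − 19090 = -238
nΣa² − (Σa)² = 8418 − 6889 = 1529; nΣb² − (Σb)² = 53580 − 52900 = 680
r = -238 / √(1529 × 680) = -238 / 1019.6666 ≈ -0.2334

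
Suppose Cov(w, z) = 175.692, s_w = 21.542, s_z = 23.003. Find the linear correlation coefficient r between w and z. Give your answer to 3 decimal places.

0.355

r = Cov(w,z) / (s_w · s_z) = 175.692 / (21.542 × 23.003)
  = 175.692 / 495.5306 ≈ 0.355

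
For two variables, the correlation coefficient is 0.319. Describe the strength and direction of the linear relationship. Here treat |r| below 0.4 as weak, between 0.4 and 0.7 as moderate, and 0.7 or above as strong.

r = 0.319 > 0 so the relationship is positive.
|r| = 0.319, which falls in the weak range.

weak positive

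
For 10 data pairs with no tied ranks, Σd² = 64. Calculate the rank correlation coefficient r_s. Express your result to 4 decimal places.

0.6121

ρ = 1 − 6Σd² / [n(n²−1)] = 1 − 6×64 / (10×99)
  = 1 − 384/990 = 1 − 0.38788 ≈ 0.6121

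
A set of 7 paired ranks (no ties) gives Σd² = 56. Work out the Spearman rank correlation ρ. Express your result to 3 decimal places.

ρ = 1 − 6Σd² / [n(n²−1)] = 1 − 6×56 / (7×48)
  = 1 − 336/336 = 1 − 1.0000 ≈ 0.000

0.000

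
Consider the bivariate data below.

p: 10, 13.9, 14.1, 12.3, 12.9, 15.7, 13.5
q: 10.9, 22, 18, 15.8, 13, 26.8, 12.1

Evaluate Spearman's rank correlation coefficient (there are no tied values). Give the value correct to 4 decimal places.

Rank p: 1, 5, 6, 2, 3, 7, 4
Rank q: 1, 6, 5, 4, 3, 7, 2
d = rank(p) − rank(q): 0, -1, 1, -2, 0, 0, 2; Σd² = 10
ρ = 1 − 6Σd² / [n(n²−1)] = 1 − 6×10 / (7×48) = 1 − 60/336 ≈ 0.8214

0.8214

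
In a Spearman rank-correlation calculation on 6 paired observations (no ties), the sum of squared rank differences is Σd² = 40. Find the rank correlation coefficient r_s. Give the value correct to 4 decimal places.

ρ = 1 − 6Σd² / [n(n²−1)] = 1 − 6×40 / (6×35)
  = 1 − 240/210 = 1 − 1.14286 ≈ -0.1429

-0.1429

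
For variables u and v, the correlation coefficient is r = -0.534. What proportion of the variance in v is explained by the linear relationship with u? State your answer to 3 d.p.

0.285

r² = (-0.534)² = 0.285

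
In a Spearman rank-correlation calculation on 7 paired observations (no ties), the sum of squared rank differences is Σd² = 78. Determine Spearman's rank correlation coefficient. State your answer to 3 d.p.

ρ = 1 − 6Σd² / [n(n²−1)] = 1 − 6×78 / (7×48)
  = 1 − 468/336 = 1 − 1.3929 ≈ -0.393

-0.393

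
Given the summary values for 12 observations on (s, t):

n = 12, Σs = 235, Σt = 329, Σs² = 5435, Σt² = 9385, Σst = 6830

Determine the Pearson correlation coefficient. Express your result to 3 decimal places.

0.702

r = (nΣst − ΣsΣt) / √[(nΣs² − (Σs)²)(nΣt² − (Σt)²)]
Numerator: 12×6830 − 235×329 = 4645
Denominator: √[(65220 − 55225)(112620 − 108241)] = √[9995 × 4379] = 6615.7467
r = 4645 / 6615.7467 ≈ 0.702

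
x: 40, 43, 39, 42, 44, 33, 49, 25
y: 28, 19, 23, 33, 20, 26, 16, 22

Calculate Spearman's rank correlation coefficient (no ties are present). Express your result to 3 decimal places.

-0.524

Rank x: 4, 6, 3, 5, 7, 2, 8, 1
Rank y: 7, 2, 5, 8, 3, 6, 1, 4
d = rank(x) − rank(y): -3, 4, -2, -3, 4, -4, 7, -3; Σd² = 128
ρ = 1 − 6Σd² / [n(n²−1)] = 1 − 6×128 / (8×63) = 1 − 768/504 ≈ -0.524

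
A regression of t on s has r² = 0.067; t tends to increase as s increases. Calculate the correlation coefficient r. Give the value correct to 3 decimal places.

0.259

|r| = √0.067 = 0.259
The association is positive, so r = 0.259.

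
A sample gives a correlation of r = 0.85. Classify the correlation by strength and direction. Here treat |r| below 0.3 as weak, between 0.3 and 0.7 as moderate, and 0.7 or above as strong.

r = 0.85 > 0 so the relationship is positive.
|r| = 0.85, which falls in the strong range.

strong positive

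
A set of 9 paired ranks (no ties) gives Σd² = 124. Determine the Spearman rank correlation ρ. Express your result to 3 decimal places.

ρ = 1 − 6Σd² / [n(n²−1)] = 1 − 6×124 / (9×80)
  = 1 − 744/720 = 1 − 1.0333 ≈ -0.033

-0.033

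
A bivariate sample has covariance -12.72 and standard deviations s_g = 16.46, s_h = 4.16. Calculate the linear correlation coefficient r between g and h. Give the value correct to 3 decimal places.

r = Cov(g,h) / (s_g · s_h) = -12.72 / (16.46 × 4.16)
  = -12.72 / 68.4736 ≈ -0.186

-0.186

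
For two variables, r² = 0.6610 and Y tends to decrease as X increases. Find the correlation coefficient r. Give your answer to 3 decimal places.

-0.813

|r| = √0.6610 = 0.813
The association is negative, so r = −0.813.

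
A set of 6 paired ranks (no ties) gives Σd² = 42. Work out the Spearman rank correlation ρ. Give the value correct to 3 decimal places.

-0.200

ρ = 1 − 6Σd² / [n(n²−1)] = 1 − 6×42 / (6×35)
  = 1 − 252/210 = 1 − 1.2000 ≈ -0.200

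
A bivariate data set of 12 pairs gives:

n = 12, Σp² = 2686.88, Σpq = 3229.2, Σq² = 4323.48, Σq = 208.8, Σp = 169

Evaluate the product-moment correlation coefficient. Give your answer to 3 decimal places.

r = (nΣpq − ΣpΣq) / √[(nΣp² − (Σp)²)(nΣq² − (Σq)²)]
Numerator: 12×3229.2 − 169×208.8 = 3463.2
Denominator: √[(32242.56 − 28561)(51881.76 − 43597.44)] = √[3681.56 × 8284.32] = 5522.6100
r = 3463.2 / 5522.6100 ≈ 0.627

0.627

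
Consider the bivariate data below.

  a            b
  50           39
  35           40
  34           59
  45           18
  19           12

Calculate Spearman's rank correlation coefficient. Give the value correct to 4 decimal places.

Rank a: 5, 3, 2, 4, 1
Rank b: 3, 4, 5, 2, 1
d = rank(a) − rank(b): 2, -1, -3, 2, 0; Σd² = 18
ρ = 1 − 6Σd² / [n(n²−1)] = 1 − 6×18 / (5×24) = 1 − 108/120 ≈ 0.1000

0.1000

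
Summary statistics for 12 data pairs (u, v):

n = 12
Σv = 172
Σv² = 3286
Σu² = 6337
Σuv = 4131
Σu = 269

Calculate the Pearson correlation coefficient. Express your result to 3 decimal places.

0.549

r = (nΣuv − ΣuΣv) / √[(nΣu² − (Σu)²)(nΣv² − (Σv)²)]
Numerator: 12×4131 − 269×172 = 3304
Denominator: √[(76044 − 72361)(39432 − 29584)] = √[3683 × 9848] = 6022.4732
r = 3304 / 6022.4732 ≈ 0.549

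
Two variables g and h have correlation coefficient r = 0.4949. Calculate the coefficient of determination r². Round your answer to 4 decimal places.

r² = (0.4949)² = 0.2449

0.2449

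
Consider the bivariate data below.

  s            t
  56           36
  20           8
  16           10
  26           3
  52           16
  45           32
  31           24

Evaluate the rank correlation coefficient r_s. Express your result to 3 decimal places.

Rank s: 7, 2, 1, 3, 6, 5, 4
Rank t: 7, 2, 3, 1, 4, 6, 5
d = rank(s) − rank(t): 0, 0, -2, 2, 2, -1, -1; Σd² = 14
ρ = 1 − 6Σd² / [n(n²−1)] = 1 − 6×14 / (7×48) = 1 − 84/336 ≈ 0.750

0.750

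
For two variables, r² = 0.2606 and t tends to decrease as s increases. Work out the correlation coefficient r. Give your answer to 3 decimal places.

|r| = √0.2606 = 0.510
The association is negative, so r = −0.510.

-0.510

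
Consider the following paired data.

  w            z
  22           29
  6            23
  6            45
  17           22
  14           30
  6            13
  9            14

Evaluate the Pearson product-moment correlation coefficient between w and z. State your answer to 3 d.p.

0.078

n = 7, Σw = 80, Σz = 176, Σw² = 1158, Σz² = 5144, Σwz = 2044
nΣwz − ΣwΣz = 14308 − 14080 = 228
nΣw² − (Σw)² = 8106 − 6400 = 1706; nΣz² − (Σz)² = 36008 − 30976 = 5032
r = 228 / √(1706 × 5032) = 228 / 2929.9474 ≈ 0.078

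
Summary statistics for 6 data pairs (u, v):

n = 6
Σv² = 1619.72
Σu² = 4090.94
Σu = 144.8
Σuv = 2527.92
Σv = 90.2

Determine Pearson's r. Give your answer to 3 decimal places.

r = (nΣuv − ΣuΣv) / √[(nΣu² − (Σu)²)(nΣv² − (Σv)²)]
Numerator: 6×2527.92 − 144.8×90.2 = 2106.56
Denominator: √[(24545.64 − 20967.04)(9718.32 − 8136.04)] = √[3578.6 × 1582.28] = 2379.5687
r = 2106.56 / 2379.5687 ≈ 0.885

0.885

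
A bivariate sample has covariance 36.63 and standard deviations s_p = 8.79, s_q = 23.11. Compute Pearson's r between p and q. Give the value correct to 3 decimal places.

0.180

r = Cov(p,q) / (s_p · s_q) = 36.63 / (8.79 × 23.11)
  = 36.63 / 203.1369 ≈ 0.180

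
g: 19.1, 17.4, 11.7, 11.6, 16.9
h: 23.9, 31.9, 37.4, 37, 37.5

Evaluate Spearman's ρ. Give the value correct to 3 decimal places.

-0.600

Rank g: 5, 4, 2, 1, 3
Rank h: 1, 2, 4, 3, 5
d = rank(g) − rank(h): 4, 2, -2, -2, -2; Σd² = 32
ρ = 1 − 6Σd² / [n(n²−1)] = 1 − 6×32 / (5×24) = 1 − 192/120 ≈ -0.600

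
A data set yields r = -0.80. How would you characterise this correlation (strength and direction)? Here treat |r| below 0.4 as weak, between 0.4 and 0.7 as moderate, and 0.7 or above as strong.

r = -0.80 < 0 so the relationship is negative.
|r| = 0.80, which falls in the strong range.

strong negative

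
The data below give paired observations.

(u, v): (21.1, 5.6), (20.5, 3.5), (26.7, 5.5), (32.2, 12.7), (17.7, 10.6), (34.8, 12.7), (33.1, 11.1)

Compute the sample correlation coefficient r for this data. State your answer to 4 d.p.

0.6428

n = 7, Σu = 186.1, Σv = 61.7, Σu² = 5235.13, Σv² = 632.01, Σuv = 1742.69
nΣuv − ΣuΣv = 12198.83 − 11482.37 = 716.46
nΣu² − (Σu)² = 36645.91 − 34633.21 = 2012.7; nΣv² − (Σv)² = 4424.07 − 3806.89 = 617.18
r = 716.46 / √(2012.7 × 617.18) = 716.46 / 1114.5395 ≈ 0.6428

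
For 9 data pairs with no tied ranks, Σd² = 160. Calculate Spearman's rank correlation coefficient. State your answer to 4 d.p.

ρ = 1 − 6Σd² / [n(n²−1)] = 1 − 6×160 / (9×80)
  = 1 − 960/720 = 1 − 1.33333 ≈ -0.3333

-0.3333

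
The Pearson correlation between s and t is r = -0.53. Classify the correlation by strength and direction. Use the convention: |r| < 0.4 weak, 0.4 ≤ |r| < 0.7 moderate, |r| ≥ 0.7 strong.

r = -0.53 < 0 so the relationship is negative.
|r| = 0.53, which falls in the moderate range.

moderate negative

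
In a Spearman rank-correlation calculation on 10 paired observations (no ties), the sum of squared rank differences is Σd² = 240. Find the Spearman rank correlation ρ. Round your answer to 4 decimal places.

ρ = 1 − 6Σd² / [n(n²−1)] = 1 − 6×240 / (10×99)
  = 1 − 1440/990 = 1 − 1.45455 ≈ -0.4545

-0.4545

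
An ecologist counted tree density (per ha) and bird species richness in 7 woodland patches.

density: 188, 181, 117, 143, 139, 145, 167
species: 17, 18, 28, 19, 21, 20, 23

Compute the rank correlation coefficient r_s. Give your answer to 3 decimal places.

-0.750

Rank density: 7, 6, 1, 3, 2, 4, 5
Rank species: 1, 2, 7, 3, 5, 4, 6
d = rank(density) − rank(species): 6, 4, -6, 0, -3, 0, -1; Σd² = 98
ρ = 1 − 6Σd² / [n(n²−1)] = 1 − 6×98 / (7×48) = 1 − 588/336 ≈ -0.750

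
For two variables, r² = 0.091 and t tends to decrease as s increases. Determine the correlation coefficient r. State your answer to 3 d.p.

|r| = √0.091 = 0.302
The association is negative, so r = −0.302.

-0.302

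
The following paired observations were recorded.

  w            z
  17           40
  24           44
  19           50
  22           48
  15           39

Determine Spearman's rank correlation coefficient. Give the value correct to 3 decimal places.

0.600

Rank w: 2, 5, 3, 4, 1
Rank z: 2, 3, 5, 4, 1
d = rank(w) − rank(z): 0, 2, -2, 0, 0; Σd² = 8
ρ = 1 − 6Σd² / [n(n²−1)] = 1 − 6×8 / (5×24) = 1 − 48/120 ≈ 0.600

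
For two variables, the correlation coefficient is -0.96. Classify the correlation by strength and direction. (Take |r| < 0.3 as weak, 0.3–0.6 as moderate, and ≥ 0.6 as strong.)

strong negative

r = -0.96 < 0 so the relationship is negative.
|r| = 0.96, which falls in the strong range.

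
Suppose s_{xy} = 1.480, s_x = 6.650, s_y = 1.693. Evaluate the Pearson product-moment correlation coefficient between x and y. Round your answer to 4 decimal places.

r = Cov(x,y) / (s_x · s_y) = 1.480 / (6.650 × 1.693)
  = 1.480 / 11.2585 ≈ 0.1315

0.1315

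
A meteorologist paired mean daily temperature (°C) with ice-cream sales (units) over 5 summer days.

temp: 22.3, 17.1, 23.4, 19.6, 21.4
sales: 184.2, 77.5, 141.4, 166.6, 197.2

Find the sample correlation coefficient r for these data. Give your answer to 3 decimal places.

n = 5, Σx = 103.8, Σy = 766.9, Σx² = 2179.38, Σy² = 126573.25, Σxy = 16227.11
nΣxy − ΣxΣy = 81135.55 − 79604.22 = 1531.33
nΣx² − (Σx)² = 10896.9 − 10774.44 = 122.46; nΣy² − (Σy)² = 632866.25 − 588135.61 = 44730.64
r = 1531.33 / √(122.46 × 44730.64) = 1531.33 / 2340.4517 ≈ 0.654

0.654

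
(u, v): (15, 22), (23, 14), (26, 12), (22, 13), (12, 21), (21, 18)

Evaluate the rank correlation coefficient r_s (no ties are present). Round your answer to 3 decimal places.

Rank u: 2, 5, 6, 4, 1, 3
Rank v: 6, 3, 1, 2, 5, 4
d = rank(u) − rank(v): -4, 2, 5, 2, -4, -1; Σd² = 66
ρ = 1 − 6Σd² / [n(n²−1)] = 1 − 6×66 / (6×35) = 1 − 396/210 ≈ -0.886

-0.886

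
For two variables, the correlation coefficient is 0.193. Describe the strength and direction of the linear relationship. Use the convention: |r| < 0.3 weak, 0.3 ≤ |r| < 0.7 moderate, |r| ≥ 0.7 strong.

r = 0.193 > 0 so the relationship is positive.
|r| = 0.193, which falls in the weak range.

weak positive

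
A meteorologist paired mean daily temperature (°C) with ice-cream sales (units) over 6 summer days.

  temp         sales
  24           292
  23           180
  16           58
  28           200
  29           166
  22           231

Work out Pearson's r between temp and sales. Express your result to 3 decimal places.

n = 6, Σx = 142, Σy = 1127, Σx² = 3470, Σy² = 241945, Σxy = 27572
nΣxy − ΣxΣy = 165432 − 160034 = 5398
nΣx² − (Σx)² = 20820 − 20164 = 656; nΣy² − (Σy)² = 1451670 − 1270129 = 181541
r = 5398 / √(656 × 181541) = 5398 / 10912.8775 ≈ 0.495

0.495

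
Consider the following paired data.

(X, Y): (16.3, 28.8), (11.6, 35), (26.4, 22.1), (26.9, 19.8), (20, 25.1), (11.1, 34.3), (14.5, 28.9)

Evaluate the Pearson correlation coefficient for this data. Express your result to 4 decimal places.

-0.9735

n = 7, ΣX = 126.8, ΣY = 194, ΣX² = 2554.28, ΣY² = 5576.6, ΣXY = 3293.28
nΣXY − ΣXΣY = 23052.96 − 24599.2 = -1546.24
nΣX² − (ΣX)² = 17879.96 − 16078.24 = 1801.72; nΣY² − (ΣY)² = 39036.2 − 37636 = 1400.2
r = -1546.24 / √(1801.72 × 1400.2) = -1546.24 / 1588.3225 ≈ -0.9735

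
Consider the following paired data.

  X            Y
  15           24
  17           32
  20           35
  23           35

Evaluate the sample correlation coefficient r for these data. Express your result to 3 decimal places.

n = 4, ΣX = 75, ΣY = 126, ΣX² = 1443, ΣY² = 4050, ΣXY = 2409
nΣXY − ΣXΣY = 9636 − 9450 = 186
nΣX² − (ΣX)² = 5772 − 5625 = 147; nΣY² − (ΣY)² = 16200 − 15876 = 324
r = 186 / √(147 × 324) = 186 / 218.2384 ≈ 0.852

0.852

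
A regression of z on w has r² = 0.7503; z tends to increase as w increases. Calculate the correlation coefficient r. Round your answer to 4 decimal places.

0.8662

|r| = √0.7503 = 0.8662
The association is positive, so r = 0.8662.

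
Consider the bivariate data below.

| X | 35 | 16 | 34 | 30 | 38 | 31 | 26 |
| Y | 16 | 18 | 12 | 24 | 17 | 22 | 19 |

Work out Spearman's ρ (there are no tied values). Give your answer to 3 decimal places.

Rank X: 6, 1, 5, 3, 7, 4, 2
Rank Y: 2, 4, 1, 7, 3, 6, 5
d = rank(X) − rank(Y): 4, -3, 4, -4, 4, -2, -3; Σd² = 86
ρ = 1 − 6Σd² / [n(n²−1)] = 1 − 6×86 / (7×48) = 1 − 516/336 ≈ -0.536

-0.536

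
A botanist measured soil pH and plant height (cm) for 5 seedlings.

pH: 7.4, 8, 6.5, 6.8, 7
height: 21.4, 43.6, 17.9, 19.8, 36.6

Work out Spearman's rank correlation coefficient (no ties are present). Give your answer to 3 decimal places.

0.900

Rank pH: 4, 5, 1, 2, 3
Rank height: 3, 5, 1, 2, 4
d = rank(pH) − rank(height): 1, 0, 0, 0, -1; Σd² = 2
ρ = 1 − 6Σd² / [n(n²−1)] = 1 − 6×2 / (5×24) = 1 − 12/120 ≈ 0.900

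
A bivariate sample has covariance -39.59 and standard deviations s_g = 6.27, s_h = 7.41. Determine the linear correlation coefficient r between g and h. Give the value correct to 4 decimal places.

r = Cov(g,h) / (s_g · s_h) = -39.59 / (6.27 × 7.41)
  = -39.59 / 46.4607 ≈ -0.8521

-0.8521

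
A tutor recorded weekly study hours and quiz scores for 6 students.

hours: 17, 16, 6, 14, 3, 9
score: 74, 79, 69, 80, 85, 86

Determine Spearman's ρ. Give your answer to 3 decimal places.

-0.314

Rank hours: 6, 5, 2, 4, 1, 3
Rank score: 2, 3, 1, 4, 5, 6
d = rank(hours) − rank(score): 4, 2, 1, 0, -4, -3; Σd² = 46
ρ = 1 − 6Σd² / [n(n²−1)] = 1 − 6×46 / (6×35) = 1 − 276/210 ≈ -0.314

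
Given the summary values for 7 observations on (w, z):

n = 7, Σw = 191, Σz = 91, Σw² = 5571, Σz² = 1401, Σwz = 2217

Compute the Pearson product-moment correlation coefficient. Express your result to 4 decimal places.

r = (nΣwz − ΣwΣz) / √[(nΣw² − (Σw)²)(nΣz² − (Σz)²)]
Numerator: 7×2217 − 191×91 = -1862
Denominator: √[(38997 − 36481)(9807 − 8281)] = √[2516 × 1526] = 1959.4428
r = -1862 / 1959.4428 ≈ -0.9503

-0.9503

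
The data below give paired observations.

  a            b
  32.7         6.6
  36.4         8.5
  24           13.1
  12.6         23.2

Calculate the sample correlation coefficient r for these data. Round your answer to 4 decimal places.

-0.9608

n = 4, Σa = 105.7, Σb = 51.4, Σa² = 3129.01, Σb² = 825.66, Σab = 1131.94
nΣab − ΣaΣb = 4527.76 − 5432.98 = -905.22
nΣa² − (Σa)² = 12516.04 − 11172.49 = 1343.55; nΣb² − (Σb)² = 3302.64 − 2641.96 = 660.68
r = -905.22 / √(1343.55 × 660.68) = -905.22 / 942.1553 ≈ -0.9608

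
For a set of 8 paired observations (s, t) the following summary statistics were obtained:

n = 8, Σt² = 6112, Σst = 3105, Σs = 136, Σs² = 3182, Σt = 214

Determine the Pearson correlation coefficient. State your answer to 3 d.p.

-0.918

r = (nΣst − ΣsΣt) / √[(nΣs² − (Σs)²)(nΣt² − (Σt)²)]
Numerator: 8×3105 − 136×214 = -4264
Denominator: √[(25456 − 18496)(48896 − 45796)] = √[6960 × 3100] = 4644.9973
r = -4264 / 4644.9973 ≈ -0.918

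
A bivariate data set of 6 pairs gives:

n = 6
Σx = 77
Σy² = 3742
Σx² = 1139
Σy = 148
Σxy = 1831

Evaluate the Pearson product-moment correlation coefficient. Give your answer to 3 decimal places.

-0.582

r = (nΣxy − ΣxΣy) / √[(nΣx² − (Σx)²)(nΣy² − (Σy)²)]
Numerator: 6×1831 − 77×148 = -410
Denominator: √[(6834 − 5929)(22452 − 21904)] = √[905 × 548] = 704.2301
r = -410 / 704.2301 ≈ -0.582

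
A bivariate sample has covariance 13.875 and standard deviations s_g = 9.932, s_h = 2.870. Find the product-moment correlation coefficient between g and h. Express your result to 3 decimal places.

0.487

r = Cov(g,h) / (s_g · s_h) = 13.875 / (9.932 × 2.870)
  = 13.875 / 28.5048 ≈ 0.487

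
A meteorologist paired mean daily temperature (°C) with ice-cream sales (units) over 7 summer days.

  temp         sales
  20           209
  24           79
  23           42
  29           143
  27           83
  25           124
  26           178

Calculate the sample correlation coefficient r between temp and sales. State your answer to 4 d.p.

n = 7, Σx = 174, Σy = 858, Σx² = 4376, Σy² = 126084, Σxy = 21158
nΣxy − ΣxΣy = 148106 − 149292 = -1186
nΣx² − (Σx)² = 30632 − 30276 = 356; nΣy² − (Σy)² = 882588 − 736164 = 146424
r = -1186 / √(356 × 146424) = -1186 / 7219.8992 ≈ -0.1643

-0.1643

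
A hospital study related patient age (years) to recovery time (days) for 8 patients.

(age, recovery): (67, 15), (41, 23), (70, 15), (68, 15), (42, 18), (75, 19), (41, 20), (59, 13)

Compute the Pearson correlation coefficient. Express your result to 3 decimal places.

n = 8, Σx = 463, Σy = 138, Σx² = 28245, Σy² = 2458, Σxy = 7786
nΣxy − ΣxΣy = 62288 − 63894 = -1606
nΣx² − (Σx)² = 225960 − 214369 = 11591; nΣy² − (Σy)² = 19664 − 19044 = 620
r = -1606 / √(11591 × 620) = -1606 / 2680.7499 ≈ -0.599

-0.599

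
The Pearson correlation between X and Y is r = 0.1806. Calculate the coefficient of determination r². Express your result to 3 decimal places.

r² = (0.1806)² = 0.033

0.033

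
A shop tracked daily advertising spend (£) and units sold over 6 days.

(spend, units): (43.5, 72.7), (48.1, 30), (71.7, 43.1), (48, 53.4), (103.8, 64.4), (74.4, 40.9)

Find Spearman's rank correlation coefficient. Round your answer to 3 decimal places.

-0.257

Rank spend: 1, 3, 4, 2, 6, 5
Rank units: 6, 1, 3, 4, 5, 2
d = rank(spend) − rank(units): -5, 2, 1, -2, 1, 3; Σd² = 44
ρ = 1 − 6Σd² / [n(n²−1)] = 1 − 6×44 / (6×35) = 1 − 264/210 ≈ -0.257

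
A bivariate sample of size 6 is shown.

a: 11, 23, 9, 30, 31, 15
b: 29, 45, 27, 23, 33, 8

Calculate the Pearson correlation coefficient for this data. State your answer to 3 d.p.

n = 6, Σa = 119, Σb = 165, Σa² = 2817, Σb² = 5277, Σab = 3430
nΣab − ΣaΣb = 20580 − 19635 = 945
nΣa² − (Σa)² = 16902 − 14161 = 2741; nΣb² − (Σb)² = 31662 − 27225 = 4437
r = 945 / √(2741 × 4437) = 945 / 3487.3797 ≈ 0.271

0.271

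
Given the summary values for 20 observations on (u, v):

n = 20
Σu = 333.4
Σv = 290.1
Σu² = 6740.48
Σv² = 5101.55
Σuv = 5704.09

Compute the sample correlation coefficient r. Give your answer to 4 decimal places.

r = (nΣuv − ΣuΣv) / √[(nΣu² − (Σu)²)(nΣv² − (Σv)²)]
Numerator: 20×5704.09 − 333.4×290.1 = 17362.46
Denominator: √[(134809.6 − 111155.56)(102031 − 84158.01)] = √[23654.04 × 17872.99] = 20561.3331
r = 17362.46 / 20561.3331 ≈ 0.8444

0.8444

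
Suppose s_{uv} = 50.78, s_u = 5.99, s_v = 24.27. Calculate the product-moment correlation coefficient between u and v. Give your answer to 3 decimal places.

r = Cov(u,v) / (s_u · s_v) = 50.78 / (5.99 × 24.27)
  = 50.78 / 145.3773 ≈ 0.349

0.349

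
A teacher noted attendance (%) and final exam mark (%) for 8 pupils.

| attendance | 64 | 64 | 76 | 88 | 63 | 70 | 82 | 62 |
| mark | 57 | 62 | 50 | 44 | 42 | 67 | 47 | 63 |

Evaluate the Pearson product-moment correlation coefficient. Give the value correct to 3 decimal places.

n = 8, Σx = 569, Σy = 432, Σx² = 41149, Σy² = 23960, Σxy = 30384
nΣxy − ΣxΣy = 243072 − 245808 = -2736
nΣx² − (Σx)² = 329192 − 323761 = 5431; nΣy² − (Σy)² = 191680 − 186624 = 5056
r = -2736 / √(5431 × 5056) = -2736 / 5240.1466 ≈ -0.522

-0.522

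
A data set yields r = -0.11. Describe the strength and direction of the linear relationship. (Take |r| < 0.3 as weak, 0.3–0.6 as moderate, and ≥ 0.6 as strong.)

weak negative

r = -0.11 < 0 so the relationship is negative.
|r| = 0.11, which falls in the weak range.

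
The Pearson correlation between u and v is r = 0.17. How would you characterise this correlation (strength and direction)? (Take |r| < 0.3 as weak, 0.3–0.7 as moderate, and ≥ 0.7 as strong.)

weak positive

r = 0.17 > 0 so the relationship is positive.
|r| = 0.17, which falls in the weak range.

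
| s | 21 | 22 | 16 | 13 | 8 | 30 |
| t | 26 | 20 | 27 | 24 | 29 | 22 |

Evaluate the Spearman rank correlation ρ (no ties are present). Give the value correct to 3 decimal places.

-0.771

Rank s: 4, 5, 3, 2, 1, 6
Rank t: 4, 1, 5, 3, 6, 2
d = rank(s) − rank(t): 0, 4, -2, -1, -5, 4; Σd² = 62
ρ = 1 − 6Σd² / [n(n²−1)] = 1 − 6×62 / (6×35) = 1 − 372/210 ≈ -0.771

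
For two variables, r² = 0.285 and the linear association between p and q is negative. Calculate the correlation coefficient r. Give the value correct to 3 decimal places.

|r| = √0.285 = 0.534
The association is negative, so r = −0.534.

-0.534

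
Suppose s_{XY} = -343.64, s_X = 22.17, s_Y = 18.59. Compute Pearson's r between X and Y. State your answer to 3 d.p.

-0.834

r = Cov(X,Y) / (s_X · s_Y) = -343.64 / (22.17 × 18.59)
  = -343.64 / 412.1403 ≈ -0.834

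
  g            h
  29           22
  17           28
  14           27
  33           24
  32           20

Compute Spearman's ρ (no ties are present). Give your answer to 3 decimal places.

Rank g: 3, 2, 1, 5, 4
Rank h: 2, 5, 4, 3, 1
d = rank(g) − rank(h): 1, -3, -3, 2, 3; Σd² = 32
ρ = 1 − 6Σd² / [n(n²−1)] = 1 − 6×32 / (5×24) = 1 − 192/120 ≈ -0.600

-0.600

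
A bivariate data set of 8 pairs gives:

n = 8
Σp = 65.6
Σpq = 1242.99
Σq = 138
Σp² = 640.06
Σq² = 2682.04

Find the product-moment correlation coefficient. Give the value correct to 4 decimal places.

0.6347

r = (nΣpq − ΣpΣq) / √[(nΣp² − (Σp)²)(nΣq² − (Σq)²)]
Numerator: 8×1242.99 − 65.6×138 = 891.12
Denominator: √[(5120.48 − 4303.36)(21456.32 − 19044)] = √[817.12 × 2412.32] = 1403.9782
r = 891.12 / 1403.9782 ≈ 0.6347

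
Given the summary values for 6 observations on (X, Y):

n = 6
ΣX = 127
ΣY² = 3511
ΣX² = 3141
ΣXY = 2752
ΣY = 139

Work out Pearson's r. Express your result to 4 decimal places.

-0.5240

r = (nΣXY − ΣXΣY) / √[(nΣX² − (ΣX)²)(nΣY² − (ΣY)²)]
Numerator: 6×2752 − 127×139 = -1141
Denominator: √[(18846 − 16129)(21066 − 19321)] = √[2717 × 1745] = 2177.4216
r = -1141 / 2177.4216 ≈ -0.5240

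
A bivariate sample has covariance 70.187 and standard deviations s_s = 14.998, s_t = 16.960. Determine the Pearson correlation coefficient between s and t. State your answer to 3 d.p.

r = Cov(s,t) / (s_s · s_t) = 70.187 / (14.998 × 16.960)
  = 70.187 / 254.3661 ≈ 0.276

0.276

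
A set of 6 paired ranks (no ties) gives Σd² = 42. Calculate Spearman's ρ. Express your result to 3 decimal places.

ρ = 1 − 6Σd² / [n(n²−1)] = 1 − 6×42 / (6×35)
  = 1 − 252/210 = 1 − 1.2000 ≈ -0.200

-0.200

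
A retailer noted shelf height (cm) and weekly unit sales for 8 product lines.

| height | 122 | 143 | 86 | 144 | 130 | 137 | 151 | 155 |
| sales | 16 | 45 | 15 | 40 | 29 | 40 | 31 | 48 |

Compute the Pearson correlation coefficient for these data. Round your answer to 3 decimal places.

0.811

n = 8, Σx = 1068, Σy = 264, Σx² = 145960, Σy² = 9812, Σxy = 36808
nΣxy − ΣxΣy = 294464 − 281952 = 12512
nΣx² − (Σx)² = 1167680 − 1140624 = 27056; nΣy² − (Σy)² = 78496 − 69696 = 8800
r = 12512 / √(27056 × 8800) = 12512 / 15430.2560 ≈ 0.811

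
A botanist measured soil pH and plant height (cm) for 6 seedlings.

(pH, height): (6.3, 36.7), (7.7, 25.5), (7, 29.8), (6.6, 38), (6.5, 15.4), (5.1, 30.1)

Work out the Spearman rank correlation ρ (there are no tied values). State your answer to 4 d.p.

-0.3143

Rank pH: 2, 6, 5, 4, 3, 1
Rank height: 5, 2, 3, 6, 1, 4
d = rank(pH) − rank(height): -3, 4, 2, -2, 2, -3; Σd² = 46
ρ = 1 − 6Σd² / [n(n²−1)] = 1 − 6×46 / (6×35) = 1 − 276/210 ≈ -0.3143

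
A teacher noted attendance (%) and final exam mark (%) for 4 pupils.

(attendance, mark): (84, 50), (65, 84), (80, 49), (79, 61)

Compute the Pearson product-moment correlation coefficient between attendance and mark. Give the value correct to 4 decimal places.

n = 4, Σx = 308, Σy = 244, Σx² = 23922, Σy² = 15678, Σxy = 18399
nΣxy − ΣxΣy = 73596 − 75152 = -1556
nΣx² − (Σx)² = 95688 − 94864 = 824; nΣy² − (Σy)² = 62712 − 59536 = 3176
r = -1556 / √(824 × 3176) = -1556 / 1617.7219 ≈ -0.9618

-0.9618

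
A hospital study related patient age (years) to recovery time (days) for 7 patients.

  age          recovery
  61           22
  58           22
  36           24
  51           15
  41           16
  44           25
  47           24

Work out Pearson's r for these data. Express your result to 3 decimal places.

n = 7, Σx = 338, Σy = 148, Σx² = 16808, Σy² = 3226, Σxy = 7131
nΣxy − ΣxΣy = 49917 − 50024 = -107
nΣx² − (Σx)² = 117656 − 114244 = 3412; nΣy² − (Σy)² = 22582 − 21904 = 678
r = -107 / √(3412 × 678) = -107 / 1520.9655 ≈ -0.070

-0.070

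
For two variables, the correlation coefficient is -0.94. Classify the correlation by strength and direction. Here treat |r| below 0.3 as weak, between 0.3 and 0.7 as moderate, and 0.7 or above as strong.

r = -0.94 < 0 so the relationship is negative.
|r| = 0.94, which falls in the strong range.

strong negative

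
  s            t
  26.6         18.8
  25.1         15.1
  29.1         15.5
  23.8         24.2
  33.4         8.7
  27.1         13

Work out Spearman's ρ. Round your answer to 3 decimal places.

-0.714

Rank s: 3, 2, 5, 1, 6, 4
Rank t: 5, 3, 4, 6, 1, 2
d = rank(s) − rank(t): -2, -1, 1, -5, 5, 2; Σd² = 60
ρ = 1 − 6Σd² / [n(n²−1)] = 1 − 6×60 / (6×35) = 1 − 360/210 ≈ -0.714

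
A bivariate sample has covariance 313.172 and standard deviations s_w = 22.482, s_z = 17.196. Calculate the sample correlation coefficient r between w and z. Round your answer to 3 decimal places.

r = Cov(w,z) / (s_w · s_z) = 313.172 / (22.482 × 17.196)
  = 313.172 / 386.6005 ≈ 0.810

0.810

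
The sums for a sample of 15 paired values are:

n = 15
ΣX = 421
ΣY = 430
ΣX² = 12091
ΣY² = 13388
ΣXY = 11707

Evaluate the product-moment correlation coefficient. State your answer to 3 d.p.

r = (nΣXY − ΣXΣY) / √[(nΣX² − (ΣX)²)(nΣY² − (ΣY)²)]
Numerator: 15×11707 − 421×430 = -5425
Denominator: √[(181365 − 177241)(200820 − 184900)] = √[4124 × 15920] = 8102.7205
r = -5425 / 8102.7205 ≈ -0.670

-0.670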